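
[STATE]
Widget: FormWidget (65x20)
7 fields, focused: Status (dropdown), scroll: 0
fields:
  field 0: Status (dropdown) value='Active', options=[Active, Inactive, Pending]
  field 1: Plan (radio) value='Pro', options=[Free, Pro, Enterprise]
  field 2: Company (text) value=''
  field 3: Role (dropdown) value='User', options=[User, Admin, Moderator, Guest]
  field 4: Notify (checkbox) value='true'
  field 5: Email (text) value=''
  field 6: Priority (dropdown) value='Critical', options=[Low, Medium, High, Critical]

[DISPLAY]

> Status:     [Active                                          ▼]
  Plan:       ( ) Free  (●) Pro  ( ) Enterprise                  
  Company:    [                                                 ]
  Role:       [User                                            ▼]
  Notify:     [x]                                                
  Email:      [                                                 ]
  Priority:   [Critical                                        ▼]
                                                                 
                                                                 
                                                                 
                                                                 
                                                                 
                                                                 
                                                                 
                                                                 
                                                                 
                                                                 
                                                                 
                                                                 
                                                                 


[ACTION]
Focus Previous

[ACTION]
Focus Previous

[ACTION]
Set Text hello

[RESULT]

  Status:     [Active                                          ▼]
  Plan:       ( ) Free  (●) Pro  ( ) Enterprise                  
  Company:    [                                                 ]
  Role:       [User                                            ▼]
  Notify:     [x]                                                
> Email:      [hello                                            ]
  Priority:   [Critical                                        ▼]
                                                                 
                                                                 
                                                                 
                                                                 
                                                                 
                                                                 
                                                                 
                                                                 
                                                                 
                                                                 
                                                                 
                                                                 
                                                                 


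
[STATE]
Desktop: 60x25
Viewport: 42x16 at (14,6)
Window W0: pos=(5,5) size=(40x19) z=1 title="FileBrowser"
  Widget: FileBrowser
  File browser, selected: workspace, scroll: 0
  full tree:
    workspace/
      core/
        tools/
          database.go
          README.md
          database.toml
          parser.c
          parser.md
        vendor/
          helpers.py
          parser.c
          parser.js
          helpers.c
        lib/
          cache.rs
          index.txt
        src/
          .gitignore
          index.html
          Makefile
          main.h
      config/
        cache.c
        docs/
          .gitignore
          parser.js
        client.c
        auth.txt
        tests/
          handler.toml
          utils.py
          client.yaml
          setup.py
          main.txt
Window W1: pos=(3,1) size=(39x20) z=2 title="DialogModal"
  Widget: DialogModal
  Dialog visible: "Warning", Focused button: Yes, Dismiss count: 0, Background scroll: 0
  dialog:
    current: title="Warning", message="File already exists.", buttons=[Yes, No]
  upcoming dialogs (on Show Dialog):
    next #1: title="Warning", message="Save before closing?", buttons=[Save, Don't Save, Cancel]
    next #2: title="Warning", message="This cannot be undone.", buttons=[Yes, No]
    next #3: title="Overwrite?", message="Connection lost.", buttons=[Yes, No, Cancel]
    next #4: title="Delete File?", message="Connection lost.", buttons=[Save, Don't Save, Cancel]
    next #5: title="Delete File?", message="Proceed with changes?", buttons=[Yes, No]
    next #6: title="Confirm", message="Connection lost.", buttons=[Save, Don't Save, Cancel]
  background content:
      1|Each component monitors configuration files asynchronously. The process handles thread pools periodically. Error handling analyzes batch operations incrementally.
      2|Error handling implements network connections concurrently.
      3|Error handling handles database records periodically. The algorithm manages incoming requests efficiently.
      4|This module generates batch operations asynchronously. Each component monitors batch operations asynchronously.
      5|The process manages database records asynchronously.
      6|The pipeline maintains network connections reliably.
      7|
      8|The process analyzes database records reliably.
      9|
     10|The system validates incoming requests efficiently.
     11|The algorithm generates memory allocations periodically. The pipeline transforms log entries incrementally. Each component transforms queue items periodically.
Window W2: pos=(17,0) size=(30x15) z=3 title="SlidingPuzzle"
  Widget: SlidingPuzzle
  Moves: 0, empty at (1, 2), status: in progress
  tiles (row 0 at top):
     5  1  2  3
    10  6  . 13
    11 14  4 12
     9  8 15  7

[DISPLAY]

lin┃│ 10 │  6 │    │ 13 │       ┃         
e g┃├────┼────┼────┼────┤       ┃         
s m┃│ 11 │ 14 │  4 │ 12 │       ┃         
───┃├────┼────┼────┼────┤       ┃         
   ┃│  9 │  8 │ 15 │  7 │       ┃         
le ┃└────┴────┴────┴────┘       ┃         
   ┃Moves: 0                    ┃         
───┃                            ┃         
thm┗━━━━━━━━━━━━━━━━━━━━━━━━━━━━┛         
                           ┃  ┃           
                           ┃  ┃           
                           ┃  ┃           
                           ┃  ┃           
                           ┃  ┃           
━━━━━━━━━━━━━━━━━━━━━━━━━━━┛  ┃           
                              ┃           


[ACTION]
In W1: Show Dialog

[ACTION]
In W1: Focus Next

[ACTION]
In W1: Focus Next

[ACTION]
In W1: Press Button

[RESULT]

lin┃│ 10 │  6 │    │ 13 │       ┃         
e g┃├────┼────┼────┼────┤       ┃         
s m┃│ 11 │ 14 │  4 │ 12 │       ┃         
ne ┃├────┼────┼────┼────┤       ┃         
   ┃│  9 │  8 │ 15 │  7 │       ┃         
s a┃└────┴────┴────┴────┘       ┃         
   ┃Moves: 0                    ┃         
 va┃                            ┃         
thm┗━━━━━━━━━━━━━━━━━━━━━━━━━━━━┛         
                           ┃  ┃           
                           ┃  ┃           
                           ┃  ┃           
                           ┃  ┃           
                           ┃  ┃           
━━━━━━━━━━━━━━━━━━━━━━━━━━━┛  ┃           
                              ┃           


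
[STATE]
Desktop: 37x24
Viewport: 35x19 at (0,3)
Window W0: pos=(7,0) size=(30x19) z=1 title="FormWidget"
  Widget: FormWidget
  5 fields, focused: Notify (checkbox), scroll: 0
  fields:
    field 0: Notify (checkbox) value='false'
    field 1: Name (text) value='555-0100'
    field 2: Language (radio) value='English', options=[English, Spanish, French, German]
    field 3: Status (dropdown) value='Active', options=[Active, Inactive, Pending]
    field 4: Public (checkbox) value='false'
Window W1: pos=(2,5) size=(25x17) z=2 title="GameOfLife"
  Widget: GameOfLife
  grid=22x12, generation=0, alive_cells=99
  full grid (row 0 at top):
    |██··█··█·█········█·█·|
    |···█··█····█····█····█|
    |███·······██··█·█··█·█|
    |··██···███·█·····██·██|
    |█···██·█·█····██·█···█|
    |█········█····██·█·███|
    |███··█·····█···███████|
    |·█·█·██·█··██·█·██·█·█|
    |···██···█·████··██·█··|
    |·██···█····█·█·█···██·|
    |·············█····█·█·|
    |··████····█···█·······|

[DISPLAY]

       ┃> Notify:     [ ]          
       ┃  Name:       [555-0100    
  ┏━━━━━━━━━━━━━━━━━━━━━━━┓nglish  
  ┃ GameOfLife            ┃ve     ▼
  ┠───────────────────────┨        
  ┃Gen: 0                 ┃        
  ┃██··█··█·█········█·█· ┃        
  ┃···█··█····█····█····█ ┃        
  ┃███·······██··█·█··█·█ ┃        
  ┃··██···███·█·····██·██ ┃        
  ┃█···██·█·█····██·█···█ ┃        
  ┃█········█····██·█·███ ┃        
  ┃███··█·····█···███████ ┃        
  ┃·█·█·██·█··██·█·██·█·█ ┃        
  ┃···██···█·████··██·█·· ┃        
  ┃·██···█····█·█·█···██· ┃━━━━━━━━
  ┃·············█····█·█· ┃        
  ┃··████····█···█······· ┃        
  ┗━━━━━━━━━━━━━━━━━━━━━━━┛        


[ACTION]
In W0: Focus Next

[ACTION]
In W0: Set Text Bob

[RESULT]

       ┃  Notify:     [ ]          
       ┃> Name:       [Bob         
  ┏━━━━━━━━━━━━━━━━━━━━━━━┓nglish  
  ┃ GameOfLife            ┃ve     ▼
  ┠───────────────────────┨        
  ┃Gen: 0                 ┃        
  ┃██··█··█·█········█·█· ┃        
  ┃···█··█····█····█····█ ┃        
  ┃███·······██··█·█··█·█ ┃        
  ┃··██···███·█·····██·██ ┃        
  ┃█···██·█·█····██·█···█ ┃        
  ┃█········█····██·█·███ ┃        
  ┃███··█·····█···███████ ┃        
  ┃·█·█·██·█··██·█·██·█·█ ┃        
  ┃···██···█·████··██·█·· ┃        
  ┃·██···█····█·█·█···██· ┃━━━━━━━━
  ┃·············█····█·█· ┃        
  ┃··████····█···█······· ┃        
  ┗━━━━━━━━━━━━━━━━━━━━━━━┛        


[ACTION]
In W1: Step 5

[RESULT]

       ┃  Notify:     [ ]          
       ┃> Name:       [Bob         
  ┏━━━━━━━━━━━━━━━━━━━━━━━┓nglish  
  ┃ GameOfLife            ┃ve     ▼
  ┠───────────────────────┨        
  ┃Gen: 5                 ┃        
  ┃·······██······██····· ┃        
  ┃······██·········█···· ┃        
  ┃·······█·█········█··· ┃        
  ┃·······██···█··█·█···· ┃        
  ┃·······██·······█····· ┃        
  ┃██······█············· ┃        
  ┃██·······█············ ┃        
  ┃·············█········ ┃        
  ┃██···█·█····█·█·██···· ┃        
  ┃·······█····█···█····· ┃━━━━━━━━
  ┃············███······· ┃        
  ┃····██···········███·· ┃        
  ┗━━━━━━━━━━━━━━━━━━━━━━━┛        


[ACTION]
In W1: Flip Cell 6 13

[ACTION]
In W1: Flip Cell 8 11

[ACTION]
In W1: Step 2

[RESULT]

       ┃  Notify:     [ ]          
       ┃> Name:       [Bob         
  ┏━━━━━━━━━━━━━━━━━━━━━━━┓nglish  
  ┃ GameOfLife            ┃ve     ▼
  ┠───────────────────────┨        
  ┃Gen: 7                 ┃        
  ┃······██········██···· ┃        
  ┃······█········█··█··· ┃        
  ┃···············█··█··· ┃        
  ┃···············█··█··· ┃        
  ┃·······█·██·····██···· ┃        
  ┃██······██············ ┃        
  ┃██······█············· ┃        
  ┃············█████····· ┃        
  ┃············█····█···· ┃        
  ┃···········█··█······· ┃━━━━━━━━
  ┃············███·█·█··· ┃        
  ┃············██···██··· ┃        
  ┗━━━━━━━━━━━━━━━━━━━━━━━┛        


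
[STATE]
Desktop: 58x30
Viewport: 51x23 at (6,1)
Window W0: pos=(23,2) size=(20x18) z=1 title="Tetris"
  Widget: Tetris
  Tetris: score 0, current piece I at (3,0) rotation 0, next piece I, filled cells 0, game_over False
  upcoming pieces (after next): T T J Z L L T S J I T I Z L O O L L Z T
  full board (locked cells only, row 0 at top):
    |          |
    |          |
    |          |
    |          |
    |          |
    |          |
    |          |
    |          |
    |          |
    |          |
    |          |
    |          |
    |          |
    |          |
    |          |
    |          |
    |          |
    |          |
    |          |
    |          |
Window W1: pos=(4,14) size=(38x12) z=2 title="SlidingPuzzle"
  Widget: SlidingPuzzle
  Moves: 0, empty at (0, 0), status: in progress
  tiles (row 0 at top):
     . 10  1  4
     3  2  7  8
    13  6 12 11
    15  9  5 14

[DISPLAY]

                                                   
                 ┏━━━━━━━━━━━━━━━━━━┓              
                 ┃ Tetris           ┃              
                 ┠──────────────────┨              
                 ┃                  ┃              
                 ┃                  ┃              
                 ┃                  ┃              
                 ┃                  ┃              
                 ┃                  ┃              
                 ┃                  ┃              
                 ┃                  ┃              
                 ┃                  ┃              
                 ┃                  ┃              
━━━━━━━━━━━━━━━━━━━━━━━━━━━━━━━━━━━┓┃              
SlidingPuzzle                      ┃┃              
───────────────────────────────────┨┃              
────┬────┬────┬────┐               ┃┃              
    │ 10 │  1 │  4 │               ┃┃              
────┼────┼────┼────┤               ┃┛              
  3 │  2 │  7 │  8 │               ┃               
────┼────┼────┼────┤               ┃               
 13 │  6 │ 12 │ 11 │               ┃               
────┼────┼────┼────┤               ┃               


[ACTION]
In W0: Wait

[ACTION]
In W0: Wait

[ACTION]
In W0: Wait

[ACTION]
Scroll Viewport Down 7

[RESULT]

                 ┃                  ┃              
                 ┃                  ┃              
                 ┃                  ┃              
                 ┃                  ┃              
                 ┃                  ┃              
                 ┃                  ┃              
                 ┃                  ┃              
━━━━━━━━━━━━━━━━━━━━━━━━━━━━━━━━━━━┓┃              
SlidingPuzzle                      ┃┃              
───────────────────────────────────┨┃              
────┬────┬────┬────┐               ┃┃              
    │ 10 │  1 │  4 │               ┃┃              
────┼────┼────┼────┤               ┃┛              
  3 │  2 │  7 │  8 │               ┃               
────┼────┼────┼────┤               ┃               
 13 │  6 │ 12 │ 11 │               ┃               
────┼────┼────┼────┤               ┃               
 15 │  9 │  5 │ 14 │               ┃               
━━━━━━━━━━━━━━━━━━━━━━━━━━━━━━━━━━━┛               
                                                   
                                                   
                                                   
                                                   


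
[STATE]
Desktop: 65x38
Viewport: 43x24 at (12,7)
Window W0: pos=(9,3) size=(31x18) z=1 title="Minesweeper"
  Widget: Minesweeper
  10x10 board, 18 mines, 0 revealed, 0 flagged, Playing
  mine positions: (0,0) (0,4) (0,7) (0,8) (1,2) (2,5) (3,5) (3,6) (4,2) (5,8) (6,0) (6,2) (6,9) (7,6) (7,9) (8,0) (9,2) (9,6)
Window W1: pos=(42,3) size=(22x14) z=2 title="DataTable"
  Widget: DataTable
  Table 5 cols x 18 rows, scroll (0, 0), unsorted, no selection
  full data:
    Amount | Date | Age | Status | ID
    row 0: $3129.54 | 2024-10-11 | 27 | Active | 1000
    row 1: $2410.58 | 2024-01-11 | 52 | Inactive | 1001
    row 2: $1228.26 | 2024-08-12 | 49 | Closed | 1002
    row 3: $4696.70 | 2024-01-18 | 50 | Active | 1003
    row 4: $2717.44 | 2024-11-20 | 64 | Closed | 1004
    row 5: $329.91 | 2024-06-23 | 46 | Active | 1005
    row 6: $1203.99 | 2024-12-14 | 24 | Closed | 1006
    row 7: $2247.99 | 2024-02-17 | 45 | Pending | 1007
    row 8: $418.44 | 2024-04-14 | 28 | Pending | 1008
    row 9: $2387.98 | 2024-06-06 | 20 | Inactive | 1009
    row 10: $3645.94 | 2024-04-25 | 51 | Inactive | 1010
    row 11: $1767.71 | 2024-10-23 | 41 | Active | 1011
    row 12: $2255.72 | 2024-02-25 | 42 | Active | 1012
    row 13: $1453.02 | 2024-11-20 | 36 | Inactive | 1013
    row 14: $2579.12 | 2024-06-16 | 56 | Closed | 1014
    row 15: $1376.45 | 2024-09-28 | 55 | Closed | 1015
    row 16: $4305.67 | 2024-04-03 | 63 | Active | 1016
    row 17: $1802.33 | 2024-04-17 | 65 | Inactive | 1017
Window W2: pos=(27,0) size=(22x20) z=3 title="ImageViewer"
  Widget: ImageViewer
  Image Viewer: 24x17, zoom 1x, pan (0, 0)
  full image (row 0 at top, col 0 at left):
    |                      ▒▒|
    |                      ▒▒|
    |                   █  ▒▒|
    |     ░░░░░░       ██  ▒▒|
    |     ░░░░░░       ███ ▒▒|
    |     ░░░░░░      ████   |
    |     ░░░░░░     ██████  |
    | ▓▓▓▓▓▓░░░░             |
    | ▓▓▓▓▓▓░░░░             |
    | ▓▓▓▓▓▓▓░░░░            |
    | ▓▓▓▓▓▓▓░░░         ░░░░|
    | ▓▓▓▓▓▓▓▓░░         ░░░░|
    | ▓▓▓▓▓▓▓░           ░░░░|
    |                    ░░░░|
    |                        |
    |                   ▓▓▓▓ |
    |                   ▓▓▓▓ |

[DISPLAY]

■■■■■■■■       ┃     ░░░░░░       ██┃──┼───
■■■■■■■■       ┃     ░░░░░░      ███┃54│202
■■■■■■■■       ┃     ░░░░░░     ████┃58│202
■■■■■■■■       ┃ ▓▓▓▓▓▓░░░░         ┃26│202
■■■■■■■■       ┃ ▓▓▓▓▓▓░░░░         ┃70│202
■■■■■■■■       ┃ ▓▓▓▓▓▓▓░░░░        ┃44│202
■■■■■■■■       ┃ ▓▓▓▓▓▓▓░░░         ┃1 │202
■■■■■■■■       ┃ ▓▓▓▓▓▓▓▓░░         ┃99│202
■■■■■■■■       ┃ ▓▓▓▓▓▓▓░           ┃99│202
               ┃                    ┃━━━━━━
               ┃                    ┃      
               ┃                   ▓┃      
               ┗━━━━━━━━━━━━━━━━━━━━┛      
━━━━━━━━━━━━━━━━━━━━━━━━━━━┛               
                                           
                                           
                                           
                                           
                                           
                                           
                                           
                                           
                                           
                                           


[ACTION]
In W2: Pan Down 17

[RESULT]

■■■■■■■■       ┃                    ┃──┼───
■■■■■■■■       ┃                    ┃54│202
■■■■■■■■       ┃                    ┃58│202
■■■■■■■■       ┃                    ┃26│202
■■■■■■■■       ┃                    ┃70│202
■■■■■■■■       ┃                    ┃44│202
■■■■■■■■       ┃                    ┃1 │202
■■■■■■■■       ┃                    ┃99│202
■■■■■■■■       ┃                    ┃99│202
               ┃                    ┃━━━━━━
               ┃                    ┃      
               ┃                    ┃      
               ┗━━━━━━━━━━━━━━━━━━━━┛      
━━━━━━━━━━━━━━━━━━━━━━━━━━━┛               
                                           
                                           
                                           
                                           
                                           
                                           
                                           
                                           
                                           
                                           


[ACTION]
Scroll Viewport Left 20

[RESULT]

         ┃■■■■■■■■■■       ┃               
         ┃■■■■■■■■■■       ┃               
         ┃■■■■■■■■■■       ┃               
         ┃■■■■■■■■■■       ┃               
         ┃■■■■■■■■■■       ┃               
         ┃■■■■■■■■■■       ┃               
         ┃■■■■■■■■■■       ┃               
         ┃■■■■■■■■■■       ┃               
         ┃■■■■■■■■■■       ┃               
         ┃                 ┃               
         ┃                 ┃               
         ┃                 ┃               
         ┃                 ┗━━━━━━━━━━━━━━━
         ┗━━━━━━━━━━━━━━━━━━━━━━━━━━━━━┛   
                                           
                                           
                                           
                                           
                                           
                                           
                                           
                                           
                                           
                                           


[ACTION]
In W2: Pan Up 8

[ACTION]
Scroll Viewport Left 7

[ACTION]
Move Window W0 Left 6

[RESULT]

   ┃■■■■■■■■■■             ┃               
   ┃■■■■■■■■■■             ┃               
   ┃■■■■■■■■■■             ┃               
   ┃■■■■■■■■■■             ┃               
   ┃■■■■■■■■■■             ┃               
   ┃■■■■■■■■■■             ┃               
   ┃■■■■■■■■■■             ┃               
   ┃■■■■■■■■■■             ┃               
   ┃■■■■■■■■■■             ┃               
   ┃                       ┃               
   ┃                       ┃               
   ┃                       ┃               
   ┃                       ┗━━━━━━━━━━━━━━━
   ┗━━━━━━━━━━━━━━━━━━━━━━━━━━━━━┛         
                                           
                                           
                                           
                                           
                                           
                                           
                                           
                                           
                                           
                                           


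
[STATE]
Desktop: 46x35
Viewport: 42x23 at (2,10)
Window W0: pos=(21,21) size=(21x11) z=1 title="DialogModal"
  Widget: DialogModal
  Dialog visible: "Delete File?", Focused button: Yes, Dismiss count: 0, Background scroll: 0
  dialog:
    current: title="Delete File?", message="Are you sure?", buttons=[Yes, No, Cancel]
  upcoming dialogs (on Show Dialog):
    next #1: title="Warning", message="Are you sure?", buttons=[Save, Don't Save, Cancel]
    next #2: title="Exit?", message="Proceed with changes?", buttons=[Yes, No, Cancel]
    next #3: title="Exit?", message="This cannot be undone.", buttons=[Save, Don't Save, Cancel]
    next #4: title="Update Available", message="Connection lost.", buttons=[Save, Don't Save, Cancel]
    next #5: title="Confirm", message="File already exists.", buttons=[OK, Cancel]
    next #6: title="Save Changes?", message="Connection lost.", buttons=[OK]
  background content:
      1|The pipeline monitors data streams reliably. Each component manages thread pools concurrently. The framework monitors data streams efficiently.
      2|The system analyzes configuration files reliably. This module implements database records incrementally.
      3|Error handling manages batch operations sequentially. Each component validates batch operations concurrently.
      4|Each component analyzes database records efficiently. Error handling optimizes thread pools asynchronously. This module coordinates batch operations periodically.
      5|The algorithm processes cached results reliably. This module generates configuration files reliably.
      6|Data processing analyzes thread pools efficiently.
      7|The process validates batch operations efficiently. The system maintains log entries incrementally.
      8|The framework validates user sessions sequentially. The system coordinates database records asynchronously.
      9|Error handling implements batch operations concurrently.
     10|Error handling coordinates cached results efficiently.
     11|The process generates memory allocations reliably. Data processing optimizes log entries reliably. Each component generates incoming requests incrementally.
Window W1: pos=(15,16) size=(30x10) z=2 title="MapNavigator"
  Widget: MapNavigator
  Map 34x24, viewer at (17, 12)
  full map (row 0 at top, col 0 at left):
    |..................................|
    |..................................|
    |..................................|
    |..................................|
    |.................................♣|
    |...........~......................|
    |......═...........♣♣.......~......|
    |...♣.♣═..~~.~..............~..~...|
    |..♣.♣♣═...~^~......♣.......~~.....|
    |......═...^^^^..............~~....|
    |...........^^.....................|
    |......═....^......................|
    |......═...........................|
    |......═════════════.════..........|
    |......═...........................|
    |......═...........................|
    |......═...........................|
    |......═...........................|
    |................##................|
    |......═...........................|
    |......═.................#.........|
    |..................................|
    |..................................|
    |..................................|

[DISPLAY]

                                          
                                          
                                          
                                          
                                          
                                          
             ┏━━━━━━━━━━━━━━━━━━━━━━━━━━━━
             ┃ MapNavigator               
             ┠────────────────────────────
             ┃...═...^^^^..............~~.
             ┃........^^..................
             ┃...═....^...................
             ┃...═..........@.............
             ┃...═════════════.════.......
             ┃...═........................
             ┗━━━━━━━━━━━━━━━━━━━━━━━━━━━━
                   ┃Er│ Delete File?│na┃  
                   ┃Ea│Are you sure?│al┃  
                   ┃Th│[Yes]  No   C│ce┃  
                   ┃Da└─────────────┘na┃  
                   ┃The process validat┃  
                   ┗━━━━━━━━━━━━━━━━━━━┛  
                                          


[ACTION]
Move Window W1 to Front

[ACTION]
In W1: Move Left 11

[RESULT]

                                          
                                          
                                          
                                          
                                          
                                          
             ┏━━━━━━━━━━━━━━━━━━━━━━━━━━━━
             ┃ MapNavigator               
             ┠────────────────────────────
             ┃        ......═...^^^^......
             ┃        ...........^^.......
             ┃        ......═....^........
             ┃        ......@.............
             ┃        ......═════════════.
             ┃        ......═.............
             ┗━━━━━━━━━━━━━━━━━━━━━━━━━━━━
                   ┃Er│ Delete File?│na┃  
                   ┃Ea│Are you sure?│al┃  
                   ┃Th│[Yes]  No   C│ce┃  
                   ┃Da└─────────────┘na┃  
                   ┃The process validat┃  
                   ┗━━━━━━━━━━━━━━━━━━━┛  
                                          


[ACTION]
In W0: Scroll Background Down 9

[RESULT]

                                          
                                          
                                          
                                          
                                          
                                          
             ┏━━━━━━━━━━━━━━━━━━━━━━━━━━━━
             ┃ MapNavigator               
             ┠────────────────────────────
             ┃        ......═...^^^^......
             ┃        ...........^^.......
             ┃        ......═....^........
             ┃        ......@.............
             ┃        ......═════════════.
             ┃        ......═.............
             ┗━━━━━━━━━━━━━━━━━━━━━━━━━━━━
                   ┃  │ Delete File?│  ┃  
                   ┃  │Are you sure?│  ┃  
                   ┃  │[Yes]  No   C│  ┃  
                   ┃  └─────────────┘  ┃  
                   ┃                   ┃  
                   ┗━━━━━━━━━━━━━━━━━━━┛  
                                          


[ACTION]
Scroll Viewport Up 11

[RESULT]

                                          
                                          
                                          
                                          
                                          
                                          
                                          
                                          
                                          
                                          
                                          
                                          
                                          
                                          
                                          
                                          
             ┏━━━━━━━━━━━━━━━━━━━━━━━━━━━━
             ┃ MapNavigator               
             ┠────────────────────────────
             ┃        ......═...^^^^......
             ┃        ...........^^.......
             ┃        ......═....^........
             ┃        ......@.............


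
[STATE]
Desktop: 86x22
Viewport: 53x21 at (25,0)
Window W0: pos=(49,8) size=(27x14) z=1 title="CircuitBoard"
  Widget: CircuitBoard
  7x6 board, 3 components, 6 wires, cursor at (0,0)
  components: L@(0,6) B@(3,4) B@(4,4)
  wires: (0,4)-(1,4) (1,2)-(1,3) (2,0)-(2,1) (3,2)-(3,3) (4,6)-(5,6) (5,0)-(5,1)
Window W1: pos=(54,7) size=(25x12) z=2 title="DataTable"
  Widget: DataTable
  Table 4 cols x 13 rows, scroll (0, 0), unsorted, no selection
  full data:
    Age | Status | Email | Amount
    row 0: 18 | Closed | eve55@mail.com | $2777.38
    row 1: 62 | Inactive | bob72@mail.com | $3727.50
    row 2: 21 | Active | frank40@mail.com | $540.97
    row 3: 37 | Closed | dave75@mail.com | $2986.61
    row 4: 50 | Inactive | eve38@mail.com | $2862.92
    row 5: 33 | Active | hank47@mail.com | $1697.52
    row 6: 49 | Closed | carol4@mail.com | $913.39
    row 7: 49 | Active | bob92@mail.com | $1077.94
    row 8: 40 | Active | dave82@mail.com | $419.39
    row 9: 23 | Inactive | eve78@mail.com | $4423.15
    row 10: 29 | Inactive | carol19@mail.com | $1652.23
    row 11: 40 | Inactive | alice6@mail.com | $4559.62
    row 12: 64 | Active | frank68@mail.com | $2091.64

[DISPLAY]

                                                     
                                                     
                                                     
                                                     
                                                     
                                                     
                                                     
                             ┏━━━━━━━━━━━━━━━━━━━━━━━
                        ┏━━━━┃ DataTable             
                        ┃ Cir┠───────────────────────
                        ┠────┃Age│Status  │Email     
                        ┃   0┃───┼────────┼──────────
                        ┃0  [┃18 │Closed  │eve55@mail
                        ┃    ┃62 │Inactive│bob72@mail
                        ┃1   ┃21 │Active  │frank40@ma
                        ┃    ┃37 │Closed  │dave75@mai
                        ┃2   ┃50 │Inactive│eve38@mail
                        ┃    ┃33 │Active  │hank47@mai
                        ┃3   ┗━━━━━━━━━━━━━━━━━━━━━━━
                        ┃                         ┃  
                        ┃4                   B    ┃  


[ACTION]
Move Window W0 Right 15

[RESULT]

                                                     
                                                     
                                                     
                                                     
                                                     
                                                     
                                                     
                             ┏━━━━━━━━━━━━━━━━━━━━━━━
                             ┃ DataTable             
                             ┠───────────────────────
                             ┃Age│Status  │Email     
                             ┃───┼────────┼──────────
                             ┃18 │Closed  │eve55@mail
                             ┃62 │Inactive│bob72@mail
                             ┃21 │Active  │frank40@ma
                             ┃37 │Closed  │dave75@mai
                             ┃50 │Inactive│eve38@mail
                             ┃33 │Active  │hank47@mai
                             ┗━━━━━━━━━━━━━━━━━━━━━━━
                                  ┃                  
                                  ┃4                 


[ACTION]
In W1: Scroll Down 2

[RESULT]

                                                     
                                                     
                                                     
                                                     
                                                     
                                                     
                                                     
                             ┏━━━━━━━━━━━━━━━━━━━━━━━
                             ┃ DataTable             
                             ┠───────────────────────
                             ┃Age│Status  │Email     
                             ┃───┼────────┼──────────
                             ┃21 │Active  │frank40@ma
                             ┃37 │Closed  │dave75@mai
                             ┃50 │Inactive│eve38@mail
                             ┃33 │Active  │hank47@mai
                             ┃49 │Closed  │carol4@mai
                             ┃49 │Active  │bob92@mail
                             ┗━━━━━━━━━━━━━━━━━━━━━━━
                                  ┃                  
                                  ┃4                 


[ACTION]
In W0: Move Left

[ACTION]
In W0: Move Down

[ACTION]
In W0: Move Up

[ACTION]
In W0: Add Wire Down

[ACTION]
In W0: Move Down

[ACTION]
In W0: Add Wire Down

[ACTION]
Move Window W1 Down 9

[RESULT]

                                                     
                                                     
                                                     
                                                     
                                                     
                                                     
                                                     
                                                     
                                  ┏━━━━━━━━━━━━━━━━━━
                                  ┃ CircuitBoard     
                             ┏━━━━━━━━━━━━━━━━━━━━━━━
                             ┃ DataTable             
                             ┠───────────────────────
                             ┃Age│Status  │Email     
                             ┃───┼────────┼──────────
                             ┃21 │Active  │frank40@ma
                             ┃37 │Closed  │dave75@mai
                             ┃50 │Inactive│eve38@mail
                             ┃33 │Active  │hank47@mai
                             ┃49 │Closed  │carol4@mai
                             ┃49 │Active  │bob92@mail
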